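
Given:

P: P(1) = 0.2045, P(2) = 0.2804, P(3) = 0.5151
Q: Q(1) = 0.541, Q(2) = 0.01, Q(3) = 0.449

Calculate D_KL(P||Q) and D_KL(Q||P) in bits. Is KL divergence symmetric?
D_KL(P||Q) = 1.1636 bits, D_KL(Q||P) = 0.6223 bits. No, KL divergence is not symmetric.

D_KL(P||Q) = Σ P(x) log₂(P(x)/Q(x))

Computing term by term:
  P(1)·log₂(P(1)/Q(1)) = 0.2045·log₂(0.2045/0.541) = -0.28702
  P(2)·log₂(P(2)/Q(2)) = 0.2804·log₂(0.2804/0.01) = 1.34856
  P(3)·log₂(P(3)/Q(3)) = 0.5151·log₂(0.5151/0.449) = 0.10206

D_KL(P||Q) = -0.28702 + 1.34856 + 0.10206 = 1.16360 ≈ 1.1636 bits

D_KL(Q||P) = Σ Q(x) log₂(Q(x)/P(x))

Computing term by term:
  Q(1)·log₂(Q(1)/P(1)) = 0.541·log₂(0.541/0.2045) = 0.75931
  Q(2)·log₂(Q(2)/P(2)) = 0.01·log₂(0.01/0.2804) = -0.04809
  Q(3)·log₂(Q(3)/P(3)) = 0.449·log₂(0.449/0.5151) = -0.08896

D_KL(Q||P) = 0.75931 - 0.04809 - 0.08896 = 0.62226 ≈ 0.6223 bits

These are NOT equal (difference: 0.5413 bits). KL divergence is asymmetric: D_KL(P||Q) ≠ D_KL(Q||P) in general.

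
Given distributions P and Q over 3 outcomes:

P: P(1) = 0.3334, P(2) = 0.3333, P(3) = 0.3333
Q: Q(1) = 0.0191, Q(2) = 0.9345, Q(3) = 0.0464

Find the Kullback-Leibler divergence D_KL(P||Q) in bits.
1.8279 bits

D_KL(P||Q) = Σ P(x) log₂(P(x)/Q(x))

Computing term by term:
  P(1)·log₂(P(1)/Q(1)) = 0.3334·log₂(0.3334/0.0191) = 1.37548
  P(2)·log₂(P(2)/Q(2)) = 0.3333·log₂(0.3333/0.9345) = -0.49574
  P(3)·log₂(P(3)/Q(3)) = 0.3333·log₂(0.3333/0.0464) = 0.94811

D_KL(P||Q) = 1.37548 - 0.49574 + 0.94811 = 1.82785 ≈ 1.8279 bits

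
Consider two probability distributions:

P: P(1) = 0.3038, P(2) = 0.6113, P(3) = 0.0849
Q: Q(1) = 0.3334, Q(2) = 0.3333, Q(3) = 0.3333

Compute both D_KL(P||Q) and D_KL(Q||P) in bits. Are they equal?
D_KL(P||Q) = 0.3267 bits, D_KL(Q||P) = 0.4107 bits. No, they are not equal.

D_KL(P||Q) = Σ P(x) log₂(P(x)/Q(x))

Computing term by term:
  P(1)·log₂(P(1)/Q(1)) = 0.3038·log₂(0.3038/0.3334) = -0.04075
  P(2)·log₂(P(2)/Q(2)) = 0.6113·log₂(0.6113/0.3333) = 0.53492
  P(3)·log₂(P(3)/Q(3)) = 0.0849·log₂(0.0849/0.3333) = -0.16751

D_KL(P||Q) = -0.04075 + 0.53492 - 0.16751 = 0.32666 ≈ 0.3267 bits

D_KL(Q||P) = Σ Q(x) log₂(Q(x)/P(x))

Computing term by term:
  Q(1)·log₂(Q(1)/P(1)) = 0.3334·log₂(0.3334/0.3038) = 0.04472
  Q(2)·log₂(Q(2)/P(2)) = 0.3333·log₂(0.3333/0.6113) = -0.29166
  Q(3)·log₂(Q(3)/P(3)) = 0.3333·log₂(0.3333/0.0849) = 0.65760

D_KL(Q||P) = 0.04472 - 0.29166 + 0.65760 = 0.41066 ≈ 0.4107 bits

These are NOT equal (difference: 0.0840 bits). KL divergence is asymmetric: D_KL(P||Q) ≠ D_KL(Q||P) in general.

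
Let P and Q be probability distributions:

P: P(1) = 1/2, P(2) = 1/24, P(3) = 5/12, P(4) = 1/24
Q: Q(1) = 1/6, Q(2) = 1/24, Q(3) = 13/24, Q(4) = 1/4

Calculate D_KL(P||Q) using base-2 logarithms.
0.5271 bits

D_KL(P||Q) = Σ P(x) log₂(P(x)/Q(x))

Computing term by term:
  P(1)·log₂(P(1)/Q(1)) = (1/2)·log₂((1/2)/(1/6)) = 0.79248
  P(2)·log₂(P(2)/Q(2)) = (1/24)·log₂((1/24)/(1/24)) = 0.00000
  P(3)·log₂(P(3)/Q(3)) = (5/12)·log₂((5/12)/(13/24)) = -0.15771
  P(4)·log₂(P(4)/Q(4)) = (1/24)·log₂((1/24)/(1/4)) = -0.10771

D_KL(P||Q) = 0.79248 + 0.00000 - 0.15771 - 0.10771 = 0.52706 ≈ 0.5271 bits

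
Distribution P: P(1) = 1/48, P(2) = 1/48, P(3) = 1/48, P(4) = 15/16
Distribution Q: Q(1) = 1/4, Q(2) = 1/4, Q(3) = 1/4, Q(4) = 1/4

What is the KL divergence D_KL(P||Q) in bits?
1.5636 bits

D_KL(P||Q) = Σ P(x) log₂(P(x)/Q(x))

Computing term by term:
  P(1)·log₂(P(1)/Q(1)) = (1/48)·log₂((1/48)/(1/4)) = -0.07469
  P(2)·log₂(P(2)/Q(2)) = (1/48)·log₂((1/48)/(1/4)) = -0.07469
  P(3)·log₂(P(3)/Q(3)) = (1/48)·log₂((1/48)/(1/4)) = -0.07469
  P(4)·log₂(P(4)/Q(4)) = (15/16)·log₂((15/16)/(1/4)) = 1.78771

D_KL(P||Q) = -0.07469 - 0.07469 - 0.07469 + 1.78771 = 1.56364 ≈ 1.5636 bits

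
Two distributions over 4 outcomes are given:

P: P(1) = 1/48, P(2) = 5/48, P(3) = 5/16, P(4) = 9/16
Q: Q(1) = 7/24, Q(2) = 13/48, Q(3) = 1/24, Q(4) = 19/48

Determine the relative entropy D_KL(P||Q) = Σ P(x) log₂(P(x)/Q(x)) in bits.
0.9707 bits

D_KL(P||Q) = Σ P(x) log₂(P(x)/Q(x))

Computing term by term:
  P(1)·log₂(P(1)/Q(1)) = (1/48)·log₂((1/48)/(7/24)) = -0.07932
  P(2)·log₂(P(2)/Q(2)) = (5/48)·log₂((5/48)/(13/48)) = -0.14359
  P(3)·log₂(P(3)/Q(3)) = (5/16)·log₂((5/16)/(1/24)) = 0.90840
  P(4)·log₂(P(4)/Q(4)) = (9/16)·log₂((9/16)/(19/48)) = 0.28516

D_KL(P||Q) = -0.07932 - 0.14359 + 0.90840 + 0.28516 = 0.97065 ≈ 0.9707 bits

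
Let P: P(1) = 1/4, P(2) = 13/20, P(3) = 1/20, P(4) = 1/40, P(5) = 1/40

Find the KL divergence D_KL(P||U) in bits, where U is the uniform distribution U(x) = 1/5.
0.9358 bits

U(i) = 1/5 for all i

D_KL(P||U) = Σ P(x) log₂(P(x) / (1/5))
           = Σ P(x) log₂(P(x)) + log₂(5)
           = log₂(5) - H(P)

H(P) = -Σ P(x) log₂(P(x)):
  -P(1)·log₂(P(1)) = -(1/4)·log₂(1/4) = 0.50000
  -P(2)·log₂(P(2)) = -(13/20)·log₂(13/20) = 0.40397
  -P(3)·log₂(P(3)) = -(1/20)·log₂(1/20) = 0.21610
  -P(4)·log₂(P(4)) = -(1/40)·log₂(1/40) = 0.13305
  -P(5)·log₂(P(5)) = -(1/40)·log₂(1/40) = 0.13305
H(P) = 0.50000 + 0.40397 + 0.21610 + 0.13305 + 0.13305 = 1.38617 bits

log₂(5) = 2.32193 bits

D_KL(P||U) = 2.32193 - 1.38617 = 0.93576 ≈ 0.9358 bits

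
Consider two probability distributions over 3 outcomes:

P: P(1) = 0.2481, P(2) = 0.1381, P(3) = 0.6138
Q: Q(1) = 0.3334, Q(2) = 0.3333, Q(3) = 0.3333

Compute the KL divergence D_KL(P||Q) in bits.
0.2594 bits

D_KL(P||Q) = Σ P(x) log₂(P(x)/Q(x))

Computing term by term:
  P(1)·log₂(P(1)/Q(1)) = 0.2481·log₂(0.2481/0.3334) = -0.10577
  P(2)·log₂(P(2)/Q(2)) = 0.1381·log₂(0.1381/0.3333) = -0.17554
  P(3)·log₂(P(3)/Q(3)) = 0.6138·log₂(0.6138/0.3333) = 0.54073

D_KL(P||Q) = -0.10577 - 0.17554 + 0.54073 = 0.25942 ≈ 0.2594 bits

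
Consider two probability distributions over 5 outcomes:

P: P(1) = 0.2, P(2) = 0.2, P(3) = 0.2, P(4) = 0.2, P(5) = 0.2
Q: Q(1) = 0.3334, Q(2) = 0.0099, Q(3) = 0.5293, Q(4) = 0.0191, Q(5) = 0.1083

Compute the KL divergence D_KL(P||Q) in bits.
1.2937 bits

D_KL(P||Q) = Σ P(x) log₂(P(x)/Q(x))

Computing term by term:
  P(1)·log₂(P(1)/Q(1)) = 0.2·log₂(0.2/0.3334) = -0.14745
  P(2)·log₂(P(2)/Q(2)) = 0.2·log₂(0.2/0.0099) = 0.86729
  P(3)·log₂(P(3)/Q(3)) = 0.2·log₂(0.2/0.5293) = -0.28082
  P(4)·log₂(P(4)/Q(4)) = 0.2·log₂(0.2/0.0191) = 0.67767
  P(5)·log₂(P(5)/Q(5)) = 0.2·log₂(0.2/0.1083) = 0.17699

D_KL(P||Q) = -0.14745 + 0.86729 - 0.28082 + 0.67767 + 0.17699 = 1.29368 ≈ 1.2937 bits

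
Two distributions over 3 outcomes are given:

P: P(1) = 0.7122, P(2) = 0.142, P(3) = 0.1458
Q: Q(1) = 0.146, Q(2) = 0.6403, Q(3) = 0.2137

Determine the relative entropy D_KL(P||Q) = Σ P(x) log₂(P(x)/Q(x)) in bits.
1.2393 bits

D_KL(P||Q) = Σ P(x) log₂(P(x)/Q(x))

Computing term by term:
  P(1)·log₂(P(1)/Q(1)) = 0.7122·log₂(0.7122/0.146) = 1.62831
  P(2)·log₂(P(2)/Q(2)) = 0.142·log₂(0.142/0.6403) = -0.30855
  P(3)·log₂(P(3)/Q(3)) = 0.1458·log₂(0.1458/0.2137) = -0.08042

D_KL(P||Q) = 1.62831 - 0.30855 - 0.08042 = 1.23934 ≈ 1.2393 bits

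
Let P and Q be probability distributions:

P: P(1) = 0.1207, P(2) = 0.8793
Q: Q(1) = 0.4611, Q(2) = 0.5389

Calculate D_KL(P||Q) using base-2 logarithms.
0.3877 bits

D_KL(P||Q) = Σ P(x) log₂(P(x)/Q(x))

Computing term by term:
  P(1)·log₂(P(1)/Q(1)) = 0.1207·log₂(0.1207/0.4611) = -0.23339
  P(2)·log₂(P(2)/Q(2)) = 0.8793·log₂(0.8793/0.5389) = 0.62108

D_KL(P||Q) = -0.23339 + 0.62108 = 0.38769 ≈ 0.3877 bits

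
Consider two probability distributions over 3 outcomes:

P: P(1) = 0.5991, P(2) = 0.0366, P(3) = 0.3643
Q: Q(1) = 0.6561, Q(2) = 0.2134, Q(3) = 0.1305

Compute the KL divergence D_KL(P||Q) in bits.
0.3679 bits

D_KL(P||Q) = Σ P(x) log₂(P(x)/Q(x))

Computing term by term:
  P(1)·log₂(P(1)/Q(1)) = 0.5991·log₂(0.5991/0.6561) = -0.07855
  P(2)·log₂(P(2)/Q(2)) = 0.0366·log₂(0.0366/0.2134) = -0.09310
  P(3)·log₂(P(3)/Q(3)) = 0.3643·log₂(0.3643/0.1305) = 0.53956

D_KL(P||Q) = -0.07855 - 0.09310 + 0.53956 = 0.36791 ≈ 0.3679 bits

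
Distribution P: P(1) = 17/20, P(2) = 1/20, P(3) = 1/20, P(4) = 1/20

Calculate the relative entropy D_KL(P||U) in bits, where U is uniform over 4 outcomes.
1.1524 bits

U(i) = 1/4 for all i

D_KL(P||U) = Σ P(x) log₂(P(x) / (1/4))
           = Σ P(x) log₂(P(x)) + log₂(4)
           = log₂(4) - H(P)

H(P) = -Σ P(x) log₂(P(x)):
  -P(1)·log₂(P(1)) = -(17/20)·log₂(17/20) = 0.19930
  -P(2)·log₂(P(2)) = -(1/20)·log₂(1/20) = 0.21610
  -P(3)·log₂(P(3)) = -(1/20)·log₂(1/20) = 0.21610
  -P(4)·log₂(P(4)) = -(1/20)·log₂(1/20) = 0.21610
H(P) = 0.19930 + 0.21610 + 0.21610 + 0.21610 = 0.84760 bits

log₂(4) = 2.00000 bits

D_KL(P||U) = 2.00000 - 0.84760 = 1.15240 ≈ 1.1524 bits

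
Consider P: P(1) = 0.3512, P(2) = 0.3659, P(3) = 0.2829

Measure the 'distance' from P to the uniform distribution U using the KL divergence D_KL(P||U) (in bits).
0.0087 bits

U(i) = 1/3 for all i

D_KL(P||U) = Σ P(x) log₂(P(x) / (1/3))
           = Σ P(x) log₂(P(x)) + log₂(3)
           = log₂(3) - H(P)

H(P) = -Σ P(x) log₂(P(x)):
  -P(1)·log₂(P(1)) = -(0.3512)·log₂(0.3512) = 0.53018
  -P(2)·log₂(P(2)) = -(0.3659)·log₂(0.3659) = 0.53073
  -P(3)·log₂(P(3)) = -(0.2829)·log₂(0.2829) = 0.51534
H(P) = 0.53018 + 0.53073 + 0.51534 = 1.57625 bits

log₂(3) = 1.58496 bits

D_KL(P||U) = 1.58496 - 1.57625 = 0.00871 ≈ 0.0087 bits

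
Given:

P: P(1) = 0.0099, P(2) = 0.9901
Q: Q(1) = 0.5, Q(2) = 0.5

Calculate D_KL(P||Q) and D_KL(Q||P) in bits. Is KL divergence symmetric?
D_KL(P||Q) = 0.9199 bits, D_KL(Q||P) = 2.3364 bits. No, KL divergence is not symmetric.

D_KL(P||Q) = Σ P(x) log₂(P(x)/Q(x))

Computing term by term:
  P(1)·log₂(P(1)/Q(1)) = 0.0099·log₂(0.0099/0.5) = -0.05602
  P(2)·log₂(P(2)/Q(2)) = 0.9901·log₂(0.9901/0.5) = 0.97589

D_KL(P||Q) = -0.05602 + 0.97589 = 0.91987 ≈ 0.9199 bits

D_KL(Q||P) = Σ Q(x) log₂(Q(x)/P(x))

Computing term by term:
  Q(1)·log₂(Q(1)/P(1)) = 0.5·log₂(0.5/0.0099) = 2.82918
  Q(2)·log₂(Q(2)/P(2)) = 0.5·log₂(0.5/0.9901) = -0.49282

D_KL(Q||P) = 2.82918 - 0.49282 = 2.33636 ≈ 2.3364 bits

These are NOT equal (difference: 1.4165 bits). KL divergence is asymmetric: D_KL(P||Q) ≠ D_KL(Q||P) in general.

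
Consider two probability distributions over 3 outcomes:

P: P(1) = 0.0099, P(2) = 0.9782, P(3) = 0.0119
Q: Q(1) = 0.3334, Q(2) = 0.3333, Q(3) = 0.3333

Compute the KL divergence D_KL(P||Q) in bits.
1.4120 bits

D_KL(P||Q) = Σ P(x) log₂(P(x)/Q(x))

Computing term by term:
  P(1)·log₂(P(1)/Q(1)) = 0.0099·log₂(0.0099/0.3334) = -0.05023
  P(2)·log₂(P(2)/Q(2)) = 0.9782·log₂(0.9782/0.3333) = 1.51945
  P(3)·log₂(P(3)/Q(3)) = 0.0119·log₂(0.0119/0.3333) = -0.05721

D_KL(P||Q) = -0.05023 + 1.51945 - 0.05721 = 1.41201 ≈ 1.4120 bits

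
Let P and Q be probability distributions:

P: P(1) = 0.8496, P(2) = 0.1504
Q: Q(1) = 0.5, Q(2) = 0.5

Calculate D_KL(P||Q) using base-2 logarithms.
0.3892 bits

D_KL(P||Q) = Σ P(x) log₂(P(x)/Q(x))

Computing term by term:
  P(1)·log₂(P(1)/Q(1)) = 0.8496·log₂(0.8496/0.5) = 0.64982
  P(2)·log₂(P(2)/Q(2)) = 0.1504·log₂(0.1504/0.5) = -0.26066

D_KL(P||Q) = 0.64982 - 0.26066 = 0.38916 ≈ 0.3892 bits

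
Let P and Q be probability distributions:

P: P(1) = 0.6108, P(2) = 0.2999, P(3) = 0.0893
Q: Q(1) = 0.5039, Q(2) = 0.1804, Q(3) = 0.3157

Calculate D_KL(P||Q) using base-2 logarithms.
0.2268 bits

D_KL(P||Q) = Σ P(x) log₂(P(x)/Q(x))

Computing term by term:
  P(1)·log₂(P(1)/Q(1)) = 0.6108·log₂(0.6108/0.5039) = 0.16954
  P(2)·log₂(P(2)/Q(2)) = 0.2999·log₂(0.2999/0.1804) = 0.21991
  P(3)·log₂(P(3)/Q(3)) = 0.0893·log₂(0.0893/0.3157) = -0.16269

D_KL(P||Q) = 0.16954 + 0.21991 - 0.16269 = 0.22676 ≈ 0.2268 bits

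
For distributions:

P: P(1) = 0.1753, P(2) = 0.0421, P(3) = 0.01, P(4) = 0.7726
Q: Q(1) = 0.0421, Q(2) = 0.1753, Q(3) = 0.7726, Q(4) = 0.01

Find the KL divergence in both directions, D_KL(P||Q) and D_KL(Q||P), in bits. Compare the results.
D_KL(P||Q) = 5.0569 bits, D_KL(Q||P) = 5.0569 bits. The two directions give exactly the same value for this pair.

D_KL(P||Q) = Σ P(x) log₂(P(x)/Q(x))

Computing term by term:
  P(1)·log₂(P(1)/Q(1)) = 0.1753·log₂(0.1753/0.0421) = 0.36076
  P(2)·log₂(P(2)/Q(2)) = 0.0421·log₂(0.0421/0.1753) = -0.08664
  P(3)·log₂(P(3)/Q(3)) = 0.01·log₂(0.01/0.7726) = -0.06272
  P(4)·log₂(P(4)/Q(4)) = 0.7726·log₂(0.7726/0.01) = 4.84548

D_KL(P||Q) = 0.36076 - 0.08664 - 0.06272 + 4.84548 = 5.05688 ≈ 5.0569 bits

D_KL(Q||P) = Σ Q(x) log₂(Q(x)/P(x))

Computing term by term:
  Q(1)·log₂(Q(1)/P(1)) = 0.0421·log₂(0.0421/0.1753) = -0.08664
  Q(2)·log₂(Q(2)/P(2)) = 0.1753·log₂(0.1753/0.0421) = 0.36076
  Q(3)·log₂(Q(3)/P(3)) = 0.7726·log₂(0.7726/0.01) = 4.84548
  Q(4)·log₂(Q(4)/P(4)) = 0.01·log₂(0.01/0.7726) = -0.06272

D_KL(Q||P) = -0.08664 + 0.36076 + 4.84548 - 0.06272 = 5.05688 ≈ 5.0569 bits

These ARE equal here. Q is P with outcomes relabeled (Q(1) = P(2), Q(2) = P(1), Q(3) = P(4), Q(4) = P(3)) by a relabeling that is its own inverse, so the two sums contain exactly the same terms in a different order. This is a special case — KL divergence is not symmetric in general: D_KL(P||Q) ≠ D_KL(Q||P) for most P, Q.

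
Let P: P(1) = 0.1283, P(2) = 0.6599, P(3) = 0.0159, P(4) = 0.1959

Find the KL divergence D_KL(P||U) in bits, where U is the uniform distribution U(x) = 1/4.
0.6685 bits

U(i) = 1/4 for all i

D_KL(P||U) = Σ P(x) log₂(P(x) / (1/4))
           = Σ P(x) log₂(P(x)) + log₂(4)
           = log₂(4) - H(P)

H(P) = -Σ P(x) log₂(P(x)):
  -P(1)·log₂(P(1)) = -(0.1283)·log₂(0.1283) = 0.38008
  -P(2)·log₂(P(2)) = -(0.6599)·log₂(0.6599) = 0.39573
  -P(3)·log₂(P(3)) = -(0.0159)·log₂(0.0159) = 0.09500
  -P(4)·log₂(P(4)) = -(0.1959)·log₂(0.1959) = 0.46072
H(P) = 0.38008 + 0.39573 + 0.09500 + 0.46072 = 1.33153 bits

log₂(4) = 2.00000 bits

D_KL(P||U) = 2.00000 - 1.33153 = 0.66847 ≈ 0.6685 bits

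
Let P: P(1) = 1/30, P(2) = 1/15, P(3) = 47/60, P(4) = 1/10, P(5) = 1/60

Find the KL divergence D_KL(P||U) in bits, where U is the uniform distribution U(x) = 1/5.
1.1913 bits

U(i) = 1/5 for all i

D_KL(P||U) = Σ P(x) log₂(P(x) / (1/5))
           = Σ P(x) log₂(P(x)) + log₂(5)
           = log₂(5) - H(P)

H(P) = -Σ P(x) log₂(P(x)):
  -P(1)·log₂(P(1)) = -(1/30)·log₂(1/30) = 0.16356
  -P(2)·log₂(P(2)) = -(1/15)·log₂(1/15) = 0.26046
  -P(3)·log₂(P(3)) = -(47/60)·log₂(47/60) = 0.27597
  -P(4)·log₂(P(4)) = -(1/10)·log₂(1/10) = 0.33219
  -P(5)·log₂(P(5)) = -(1/60)·log₂(1/60) = 0.09845
H(P) = 0.16356 + 0.26046 + 0.27597 + 0.33219 + 0.09845 = 1.13063 bits

log₂(5) = 2.32193 bits

D_KL(P||U) = 2.32193 - 1.13063 = 1.19130 ≈ 1.1913 bits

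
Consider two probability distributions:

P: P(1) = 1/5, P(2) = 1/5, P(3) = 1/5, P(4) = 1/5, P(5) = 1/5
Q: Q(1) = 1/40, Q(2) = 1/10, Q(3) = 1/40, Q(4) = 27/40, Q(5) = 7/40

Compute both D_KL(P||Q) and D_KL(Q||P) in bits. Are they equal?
D_KL(P||Q) = 1.0876 bits, D_KL(Q||P) = 0.9008 bits. No, they are not equal.

D_KL(P||Q) = Σ P(x) log₂(P(x)/Q(x))

Computing term by term:
  P(1)·log₂(P(1)/Q(1)) = (1/5)·log₂((1/5)/(1/40)) = 0.60000
  P(2)·log₂(P(2)/Q(2)) = (1/5)·log₂((1/5)/(1/10)) = 0.20000
  P(3)·log₂(P(3)/Q(3)) = (1/5)·log₂((1/5)/(1/40)) = 0.60000
  P(4)·log₂(P(4)/Q(4)) = (1/5)·log₂((1/5)/(27/40)) = -0.35098
  P(5)·log₂(P(5)/Q(5)) = (1/5)·log₂((1/5)/(7/40)) = 0.03853

D_KL(P||Q) = 0.60000 + 0.20000 + 0.60000 - 0.35098 + 0.03853 = 1.08755 ≈ 1.0876 bits

D_KL(Q||P) = Σ Q(x) log₂(Q(x)/P(x))

Computing term by term:
  Q(1)·log₂(Q(1)/P(1)) = (1/40)·log₂((1/40)/(1/5)) = -0.07500
  Q(2)·log₂(Q(2)/P(2)) = (1/10)·log₂((1/10)/(1/5)) = -0.10000
  Q(3)·log₂(Q(3)/P(3)) = (1/40)·log₂((1/40)/(1/5)) = -0.07500
  Q(4)·log₂(Q(4)/P(4)) = (27/40)·log₂((27/40)/(1/5)) = 1.18455
  Q(5)·log₂(Q(5)/P(5)) = (7/40)·log₂((7/40)/(1/5)) = -0.03371

D_KL(Q||P) = -0.07500 - 0.10000 - 0.07500 + 1.18455 - 0.03371 = 0.90084 ≈ 0.9008 bits

These are NOT equal (difference: 0.1868 bits). KL divergence is asymmetric: D_KL(P||Q) ≠ D_KL(Q||P) in general.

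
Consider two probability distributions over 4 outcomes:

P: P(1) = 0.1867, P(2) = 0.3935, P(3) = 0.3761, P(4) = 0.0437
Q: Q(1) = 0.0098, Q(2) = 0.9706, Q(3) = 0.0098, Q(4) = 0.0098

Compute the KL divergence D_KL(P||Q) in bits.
2.3546 bits

D_KL(P||Q) = Σ P(x) log₂(P(x)/Q(x))

Computing term by term:
  P(1)·log₂(P(1)/Q(1)) = 0.1867·log₂(0.1867/0.0098) = 0.79381
  P(2)·log₂(P(2)/Q(2)) = 0.3935·log₂(0.3935/0.9706) = -0.51254
  P(3)·log₂(P(3)/Q(3)) = 0.3761·log₂(0.3761/0.0098) = 1.97911
  P(4)·log₂(P(4)/Q(4)) = 0.0437·log₂(0.0437/0.0098) = 0.09425

D_KL(P||Q) = 0.79381 - 0.51254 + 1.97911 + 0.09425 = 2.35463 ≈ 2.3546 bits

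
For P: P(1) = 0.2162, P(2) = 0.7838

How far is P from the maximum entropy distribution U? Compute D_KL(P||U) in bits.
0.2468 bits

U(i) = 1/2 for all i

D_KL(P||U) = Σ P(x) log₂(P(x) / (1/2))
           = Σ P(x) log₂(P(x)) + log₂(2)
           = log₂(2) - H(P)

H(P) = -Σ P(x) log₂(P(x)):
  -P(1)·log₂(P(1)) = -(0.2162)·log₂(0.2162) = 0.47771
  -P(2)·log₂(P(2)) = -(0.7838)·log₂(0.7838) = 0.27546
H(P) = 0.47771 + 0.27546 = 0.75317 bits

log₂(2) = 1.00000 bits

D_KL(P||U) = 1.00000 - 0.75317 = 0.24683 ≈ 0.2468 bits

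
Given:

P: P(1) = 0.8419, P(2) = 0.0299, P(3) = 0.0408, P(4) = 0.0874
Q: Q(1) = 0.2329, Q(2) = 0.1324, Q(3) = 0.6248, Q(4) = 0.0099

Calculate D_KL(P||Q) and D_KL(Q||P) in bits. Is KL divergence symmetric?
D_KL(P||Q) = 1.6106 bits, D_KL(Q||P) = 2.2810 bits. No, KL divergence is not symmetric.

D_KL(P||Q) = Σ P(x) log₂(P(x)/Q(x))

Computing term by term:
  P(1)·log₂(P(1)/Q(1)) = 0.8419·log₂(0.8419/0.2329) = 1.56083
  P(2)·log₂(P(2)/Q(2)) = 0.0299·log₂(0.0299/0.1324) = -0.06419
  P(3)·log₂(P(3)/Q(3)) = 0.0408·log₂(0.0408/0.6248) = -0.16062
  P(4)·log₂(P(4)/Q(4)) = 0.0874·log₂(0.0874/0.0099) = 0.27462

D_KL(P||Q) = 1.56083 - 0.06419 - 0.16062 + 0.27462 = 1.61064 ≈ 1.6106 bits

D_KL(Q||P) = Σ Q(x) log₂(Q(x)/P(x))

Computing term by term:
  Q(1)·log₂(Q(1)/P(1)) = 0.2329·log₂(0.2329/0.8419) = -0.43178
  Q(2)·log₂(Q(2)/P(2)) = 0.1324·log₂(0.1324/0.0299) = 0.28422
  Q(3)·log₂(Q(3)/P(3)) = 0.6248·log₂(0.6248/0.0408) = 2.45968
  Q(4)·log₂(Q(4)/P(4)) = 0.0099·log₂(0.0099/0.0874) = -0.03111

D_KL(Q||P) = -0.43178 + 0.28422 + 2.45968 - 0.03111 = 2.28101 ≈ 2.2810 bits

These are NOT equal (difference: 0.6704 bits). KL divergence is asymmetric: D_KL(P||Q) ≠ D_KL(Q||P) in general.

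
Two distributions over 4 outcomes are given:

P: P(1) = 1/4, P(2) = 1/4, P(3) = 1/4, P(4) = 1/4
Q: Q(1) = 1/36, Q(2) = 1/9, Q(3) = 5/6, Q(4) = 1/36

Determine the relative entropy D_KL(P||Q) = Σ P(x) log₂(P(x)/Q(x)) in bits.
1.4432 bits

D_KL(P||Q) = Σ P(x) log₂(P(x)/Q(x))

Computing term by term:
  P(1)·log₂(P(1)/Q(1)) = (1/4)·log₂((1/4)/(1/36)) = 0.79248
  P(2)·log₂(P(2)/Q(2)) = (1/4)·log₂((1/4)/(1/9)) = 0.29248
  P(3)·log₂(P(3)/Q(3)) = (1/4)·log₂((1/4)/(5/6)) = -0.43424
  P(4)·log₂(P(4)/Q(4)) = (1/4)·log₂((1/4)/(1/36)) = 0.79248

D_KL(P||Q) = 0.79248 + 0.29248 - 0.43424 + 0.79248 = 1.44320 ≈ 1.4432 bits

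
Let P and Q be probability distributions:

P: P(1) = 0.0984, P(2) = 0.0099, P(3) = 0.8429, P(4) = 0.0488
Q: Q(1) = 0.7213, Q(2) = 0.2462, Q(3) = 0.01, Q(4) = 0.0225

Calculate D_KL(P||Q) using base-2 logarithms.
5.1181 bits

D_KL(P||Q) = Σ P(x) log₂(P(x)/Q(x))

Computing term by term:
  P(1)·log₂(P(1)/Q(1)) = 0.0984·log₂(0.0984/0.7213) = -0.28279
  P(2)·log₂(P(2)/Q(2)) = 0.0099·log₂(0.0099/0.2462) = -0.04590
  P(3)·log₂(P(3)/Q(3)) = 0.8429·log₂(0.8429/0.01) = 5.39228
  P(4)·log₂(P(4)/Q(4)) = 0.0488·log₂(0.0488/0.0225) = 0.05451

D_KL(P||Q) = -0.28279 - 0.04590 + 5.39228 + 0.05451 = 5.11810 ≈ 5.1181 bits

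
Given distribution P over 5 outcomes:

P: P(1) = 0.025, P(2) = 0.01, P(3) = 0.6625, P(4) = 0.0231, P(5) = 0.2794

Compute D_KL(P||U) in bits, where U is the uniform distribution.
1.0894 bits

U(i) = 1/5 for all i

D_KL(P||U) = Σ P(x) log₂(P(x) / (1/5))
           = Σ P(x) log₂(P(x)) + log₂(5)
           = log₂(5) - H(P)

H(P) = -Σ P(x) log₂(P(x)):
  -P(1)·log₂(P(1)) = -(0.025)·log₂(0.025) = 0.13305
  -P(2)·log₂(P(2)) = -(0.01)·log₂(0.01) = 0.06644
  -P(3)·log₂(P(3)) = -(0.6625)·log₂(0.6625) = 0.39353
  -P(4)·log₂(P(4)) = -(0.0231)·log₂(0.0231) = 0.12557
  -P(5)·log₂(P(5)) = -(0.2794)·log₂(0.2794) = 0.51398
H(P) = 0.13305 + 0.06644 + 0.39353 + 0.12557 + 0.51398 = 1.23257 bits

log₂(5) = 2.32193 bits

D_KL(P||U) = 2.32193 - 1.23257 = 1.08936 ≈ 1.0894 bits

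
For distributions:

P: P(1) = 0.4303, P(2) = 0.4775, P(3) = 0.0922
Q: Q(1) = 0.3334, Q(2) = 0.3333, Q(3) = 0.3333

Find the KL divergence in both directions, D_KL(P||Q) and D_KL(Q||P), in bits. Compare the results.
D_KL(P||Q) = 0.2351 bits, D_KL(Q||P) = 0.3223 bits. D_KL(Q||P) is larger than D_KL(P||Q) by 0.0872 bits; the two directions differ.

D_KL(P||Q) = Σ P(x) log₂(P(x)/Q(x))

Computing term by term:
  P(1)·log₂(P(1)/Q(1)) = 0.4303·log₂(0.4303/0.3334) = 0.15839
  P(2)·log₂(P(2)/Q(2)) = 0.4775·log₂(0.4775/0.3333) = 0.24767
  P(3)·log₂(P(3)/Q(3)) = 0.0922·log₂(0.0922/0.3333) = -0.17094

D_KL(P||Q) = 0.15839 + 0.24767 - 0.17094 = 0.23512 ≈ 0.2351 bits

D_KL(Q||P) = Σ Q(x) log₂(Q(x)/P(x))

Computing term by term:
  Q(1)·log₂(Q(1)/P(1)) = 0.3334·log₂(0.3334/0.4303) = -0.12272
  Q(2)·log₂(Q(2)/P(2)) = 0.3333·log₂(0.3333/0.4775) = -0.17288
  Q(3)·log₂(Q(3)/P(3)) = 0.3333·log₂(0.3333/0.0922) = 0.61793

D_KL(Q||P) = -0.12272 - 0.17288 + 0.61793 = 0.32233 ≈ 0.3223 bits

These are NOT equal (difference: 0.0872 bits). KL divergence is asymmetric: D_KL(P||Q) ≠ D_KL(Q||P) in general.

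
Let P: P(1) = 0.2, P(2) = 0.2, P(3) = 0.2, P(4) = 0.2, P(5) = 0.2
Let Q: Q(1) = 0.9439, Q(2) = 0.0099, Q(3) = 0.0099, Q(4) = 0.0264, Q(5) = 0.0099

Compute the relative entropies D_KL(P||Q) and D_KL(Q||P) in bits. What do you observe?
D_KL(P||Q) = 2.7384 bits, D_KL(Q||P) = 1.9071 bits. The two directions give different values (D_KL(P||Q) exceeds D_KL(Q||P) by 0.8313 bits): KL divergence is asymmetric.

D_KL(P||Q) = Σ P(x) log₂(P(x)/Q(x))

Computing term by term:
  P(1)·log₂(P(1)/Q(1)) = 0.2·log₂(0.2/0.9439) = -0.44773
  P(2)·log₂(P(2)/Q(2)) = 0.2·log₂(0.2/0.0099) = 0.86729
  P(3)·log₂(P(3)/Q(3)) = 0.2·log₂(0.2/0.0099) = 0.86729
  P(4)·log₂(P(4)/Q(4)) = 0.2·log₂(0.2/0.0264) = 0.58428
  P(5)·log₂(P(5)/Q(5)) = 0.2·log₂(0.2/0.0099) = 0.86729

D_KL(P||Q) = -0.44773 + 0.86729 + 0.86729 + 0.58428 + 0.86729 = 2.73842 ≈ 2.7384 bits

D_KL(Q||P) = Σ Q(x) log₂(Q(x)/P(x))

Computing term by term:
  Q(1)·log₂(Q(1)/P(1)) = 0.9439·log₂(0.9439/0.2) = 2.11305
  Q(2)·log₂(Q(2)/P(2)) = 0.0099·log₂(0.0099/0.2) = -0.04293
  Q(3)·log₂(Q(3)/P(3)) = 0.0099·log₂(0.0099/0.2) = -0.04293
  Q(4)·log₂(Q(4)/P(4)) = 0.0264·log₂(0.0264/0.2) = -0.07712
  Q(5)·log₂(Q(5)/P(5)) = 0.0099·log₂(0.0099/0.2) = -0.04293

D_KL(Q||P) = 2.11305 - 0.04293 - 0.04293 - 0.07712 - 0.04293 = 1.90714 ≈ 1.9071 bits

These are NOT equal (difference: 0.8313 bits). KL divergence is asymmetric: D_KL(P||Q) ≠ D_KL(Q||P) in general.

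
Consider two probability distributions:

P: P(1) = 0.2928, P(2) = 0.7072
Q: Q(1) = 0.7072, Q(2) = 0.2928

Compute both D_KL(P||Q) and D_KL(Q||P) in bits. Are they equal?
D_KL(P||Q) = 0.5272 bits, D_KL(Q||P) = 0.5272 bits. Yes, in this case they are equal (although KL divergence is not symmetric in general).

D_KL(P||Q) = Σ P(x) log₂(P(x)/Q(x))

Computing term by term:
  P(1)·log₂(P(1)/Q(1)) = 0.2928·log₂(0.2928/0.7072) = -0.37250
  P(2)·log₂(P(2)/Q(2)) = 0.7072·log₂(0.7072/0.2928) = 0.89970

D_KL(P||Q) = -0.37250 + 0.89970 = 0.52720 ≈ 0.5272 bits

D_KL(Q||P) = Σ Q(x) log₂(Q(x)/P(x))

Computing term by term:
  Q(1)·log₂(Q(1)/P(1)) = 0.7072·log₂(0.7072/0.2928) = 0.89970
  Q(2)·log₂(Q(2)/P(2)) = 0.2928·log₂(0.2928/0.7072) = -0.37250

D_KL(Q||P) = 0.89970 - 0.37250 = 0.52720 ≈ 0.5272 bits

These ARE equal here. Q is P with outcomes relabeled (Q(1) = P(2), Q(2) = P(1)) by a relabeling that is its own inverse, so the two sums contain exactly the same terms in a different order. This is a special case — KL divergence is not symmetric in general: D_KL(P||Q) ≠ D_KL(Q||P) for most P, Q.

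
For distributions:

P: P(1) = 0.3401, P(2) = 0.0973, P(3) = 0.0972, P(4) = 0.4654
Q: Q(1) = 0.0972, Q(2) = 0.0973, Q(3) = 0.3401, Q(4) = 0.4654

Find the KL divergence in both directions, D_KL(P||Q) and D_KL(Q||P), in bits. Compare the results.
D_KL(P||Q) = 0.4389 bits, D_KL(Q||P) = 0.4389 bits. The two directions give exactly the same value for this pair.

D_KL(P||Q) = Σ P(x) log₂(P(x)/Q(x))

Computing term by term:
  P(1)·log₂(P(1)/Q(1)) = 0.3401·log₂(0.3401/0.0972) = 0.61454
  P(2)·log₂(P(2)/Q(2)) = 0.0973·log₂(0.0973/0.0973) = 0.00000
  P(3)·log₂(P(3)/Q(3)) = 0.0972·log₂(0.0972/0.3401) = -0.17563
  P(4)·log₂(P(4)/Q(4)) = 0.4654·log₂(0.4654/0.4654) = 0.00000

D_KL(P||Q) = 0.61454 + 0.00000 - 0.17563 + 0.00000 = 0.43891 ≈ 0.4389 bits

D_KL(Q||P) = Σ Q(x) log₂(Q(x)/P(x))

Computing term by term:
  Q(1)·log₂(Q(1)/P(1)) = 0.0972·log₂(0.0972/0.3401) = -0.17563
  Q(2)·log₂(Q(2)/P(2)) = 0.0973·log₂(0.0973/0.0973) = 0.00000
  Q(3)·log₂(Q(3)/P(3)) = 0.3401·log₂(0.3401/0.0972) = 0.61454
  Q(4)·log₂(Q(4)/P(4)) = 0.4654·log₂(0.4654/0.4654) = 0.00000

D_KL(Q||P) = -0.17563 + 0.00000 + 0.61454 + 0.00000 = 0.43891 ≈ 0.4389 bits

These ARE equal here. Q is P with outcomes relabeled (Q(1) = P(3), Q(3) = P(1)) by a relabeling that is its own inverse, so the two sums contain exactly the same terms in a different order. This is a special case — KL divergence is not symmetric in general: D_KL(P||Q) ≠ D_KL(Q||P) for most P, Q.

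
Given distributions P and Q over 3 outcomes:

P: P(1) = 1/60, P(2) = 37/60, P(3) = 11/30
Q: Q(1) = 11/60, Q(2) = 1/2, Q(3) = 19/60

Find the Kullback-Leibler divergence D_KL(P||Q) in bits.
0.2065 bits

D_KL(P||Q) = Σ P(x) log₂(P(x)/Q(x))

Computing term by term:
  P(1)·log₂(P(1)/Q(1)) = (1/60)·log₂((1/60)/(11/60)) = -0.05766
  P(2)·log₂(P(2)/Q(2)) = (37/60)·log₂((37/60)/(1/2)) = 0.18658
  P(3)·log₂(P(3)/Q(3)) = (11/30)·log₂((11/30)/(19/60)) = 0.07755

D_KL(P||Q) = -0.05766 + 0.18658 + 0.07755 = 0.20647 ≈ 0.2065 bits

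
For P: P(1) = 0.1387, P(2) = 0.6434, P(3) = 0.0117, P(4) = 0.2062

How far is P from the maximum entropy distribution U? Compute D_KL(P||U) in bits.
0.6506 bits

U(i) = 1/4 for all i

D_KL(P||U) = Σ P(x) log₂(P(x) / (1/4))
           = Σ P(x) log₂(P(x)) + log₂(4)
           = log₂(4) - H(P)

H(P) = -Σ P(x) log₂(P(x)):
  -P(1)·log₂(P(1)) = -(0.1387)·log₂(0.1387) = 0.39529
  -P(2)·log₂(P(2)) = -(0.6434)·log₂(0.6434) = 0.40934
  -P(3)·log₂(P(3)) = -(0.0117)·log₂(0.0117) = 0.07508
  -P(4)·log₂(P(4)) = -(0.2062)·log₂(0.2062) = 0.46970
H(P) = 0.39529 + 0.40934 + 0.07508 + 0.46970 = 1.34941 bits

log₂(4) = 2.00000 bits

D_KL(P||U) = 2.00000 - 1.34941 = 0.65059 ≈ 0.6506 bits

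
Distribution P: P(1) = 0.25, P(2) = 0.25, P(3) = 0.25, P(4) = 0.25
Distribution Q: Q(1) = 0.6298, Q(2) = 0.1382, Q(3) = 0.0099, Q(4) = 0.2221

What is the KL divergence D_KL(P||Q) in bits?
1.0878 bits

D_KL(P||Q) = Σ P(x) log₂(P(x)/Q(x))

Computing term by term:
  P(1)·log₂(P(1)/Q(1)) = 0.25·log₂(0.25/0.6298) = -0.33324
  P(2)·log₂(P(2)/Q(2)) = 0.25·log₂(0.25/0.1382) = 0.21379
  P(3)·log₂(P(3)/Q(3)) = 0.25·log₂(0.25/0.0099) = 1.16459
  P(4)·log₂(P(4)/Q(4)) = 0.25·log₂(0.25/0.2221) = 0.04268

D_KL(P||Q) = -0.33324 + 0.21379 + 1.16459 + 0.04268 = 1.08782 ≈ 1.0878 bits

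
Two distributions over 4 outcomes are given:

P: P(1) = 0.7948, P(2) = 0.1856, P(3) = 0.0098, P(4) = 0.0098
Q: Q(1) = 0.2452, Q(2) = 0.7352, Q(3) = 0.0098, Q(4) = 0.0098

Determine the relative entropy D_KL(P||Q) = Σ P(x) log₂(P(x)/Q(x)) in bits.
0.9799 bits

D_KL(P||Q) = Σ P(x) log₂(P(x)/Q(x))

Computing term by term:
  P(1)·log₂(P(1)/Q(1)) = 0.7948·log₂(0.7948/0.2452) = 1.34848
  P(2)·log₂(P(2)/Q(2)) = 0.1856·log₂(0.1856/0.7352) = -0.36859
  P(3)·log₂(P(3)/Q(3)) = 0.0098·log₂(0.0098/0.0098) = 0.00000
  P(4)·log₂(P(4)/Q(4)) = 0.0098·log₂(0.0098/0.0098) = 0.00000

D_KL(P||Q) = 1.34848 - 0.36859 + 0.00000 + 0.00000 = 0.97989 ≈ 0.9799 bits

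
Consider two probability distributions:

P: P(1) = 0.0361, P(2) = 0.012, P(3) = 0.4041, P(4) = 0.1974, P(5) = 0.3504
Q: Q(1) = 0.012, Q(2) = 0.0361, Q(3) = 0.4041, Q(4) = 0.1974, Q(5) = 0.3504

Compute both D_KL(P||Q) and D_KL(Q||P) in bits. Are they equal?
D_KL(P||Q) = 0.0383 bits, D_KL(Q||P) = 0.0383 bits. Yes, in this case they are equal (although KL divergence is not symmetric in general).

D_KL(P||Q) = Σ P(x) log₂(P(x)/Q(x))

Computing term by term:
  P(1)·log₂(P(1)/Q(1)) = 0.0361·log₂(0.0361/0.012) = 0.05736
  P(2)·log₂(P(2)/Q(2)) = 0.012·log₂(0.012/0.0361) = -0.01907
  P(3)·log₂(P(3)/Q(3)) = 0.4041·log₂(0.4041/0.4041) = 0.00000
  P(4)·log₂(P(4)/Q(4)) = 0.1974·log₂(0.1974/0.1974) = 0.00000
  P(5)·log₂(P(5)/Q(5)) = 0.3504·log₂(0.3504/0.3504) = 0.00000

D_KL(P||Q) = 0.05736 - 0.01907 + 0.00000 + 0.00000 + 0.00000 = 0.03829 ≈ 0.0383 bits

D_KL(Q||P) = Σ Q(x) log₂(Q(x)/P(x))

Computing term by term:
  Q(1)·log₂(Q(1)/P(1)) = 0.012·log₂(0.012/0.0361) = -0.01907
  Q(2)·log₂(Q(2)/P(2)) = 0.0361·log₂(0.0361/0.012) = 0.05736
  Q(3)·log₂(Q(3)/P(3)) = 0.4041·log₂(0.4041/0.4041) = 0.00000
  Q(4)·log₂(Q(4)/P(4)) = 0.1974·log₂(0.1974/0.1974) = 0.00000
  Q(5)·log₂(Q(5)/P(5)) = 0.3504·log₂(0.3504/0.3504) = 0.00000

D_KL(Q||P) = -0.01907 + 0.05736 + 0.00000 + 0.00000 + 0.00000 = 0.03829 ≈ 0.0383 bits

These ARE equal here. Q is P with outcomes relabeled (Q(1) = P(2), Q(2) = P(1)) by a relabeling that is its own inverse, so the two sums contain exactly the same terms in a different order. This is a special case — KL divergence is not symmetric in general: D_KL(P||Q) ≠ D_KL(Q||P) for most P, Q.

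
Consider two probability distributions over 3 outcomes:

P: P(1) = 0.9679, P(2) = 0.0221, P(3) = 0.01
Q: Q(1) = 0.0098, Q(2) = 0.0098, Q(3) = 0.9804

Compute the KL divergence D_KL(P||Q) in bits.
6.3730 bits

D_KL(P||Q) = Σ P(x) log₂(P(x)/Q(x))

Computing term by term:
  P(1)·log₂(P(1)/Q(1)) = 0.9679·log₂(0.9679/0.0098) = 6.41324
  P(2)·log₂(P(2)/Q(2)) = 0.0221·log₂(0.0221/0.0098) = 0.02593
  P(3)·log₂(P(3)/Q(3)) = 0.01·log₂(0.01/0.9804) = -0.06615

D_KL(P||Q) = 6.41324 + 0.02593 - 0.06615 = 6.37302 ≈ 6.3730 bits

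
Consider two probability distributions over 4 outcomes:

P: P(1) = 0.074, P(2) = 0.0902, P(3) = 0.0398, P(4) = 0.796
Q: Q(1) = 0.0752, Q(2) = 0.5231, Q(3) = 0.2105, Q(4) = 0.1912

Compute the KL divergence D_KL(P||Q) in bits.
1.3118 bits

D_KL(P||Q) = Σ P(x) log₂(P(x)/Q(x))

Computing term by term:
  P(1)·log₂(P(1)/Q(1)) = 0.074·log₂(0.074/0.0752) = -0.00172
  P(2)·log₂(P(2)/Q(2)) = 0.0902·log₂(0.0902/0.5231) = -0.22874
  P(3)·log₂(P(3)/Q(3)) = 0.0398·log₂(0.0398/0.2105) = -0.09564
  P(4)·log₂(P(4)/Q(4)) = 0.796·log₂(0.796/0.1912) = 1.63792

D_KL(P||Q) = -0.00172 - 0.22874 - 0.09564 + 1.63792 = 1.31182 ≈ 1.3118 bits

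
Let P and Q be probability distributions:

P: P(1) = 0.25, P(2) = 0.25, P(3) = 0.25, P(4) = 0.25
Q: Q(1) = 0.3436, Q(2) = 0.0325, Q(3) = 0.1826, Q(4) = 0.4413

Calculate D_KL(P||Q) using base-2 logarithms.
0.5295 bits

D_KL(P||Q) = Σ P(x) log₂(P(x)/Q(x))

Computing term by term:
  P(1)·log₂(P(1)/Q(1)) = 0.25·log₂(0.25/0.3436) = -0.11470
  P(2)·log₂(P(2)/Q(2)) = 0.25·log₂(0.25/0.0325) = 0.73585
  P(3)·log₂(P(3)/Q(3)) = 0.25·log₂(0.25/0.1826) = 0.11331
  P(4)·log₂(P(4)/Q(4)) = 0.25·log₂(0.25/0.4413) = -0.20496

D_KL(P||Q) = -0.11470 + 0.73585 + 0.11331 - 0.20496 = 0.52950 ≈ 0.5295 bits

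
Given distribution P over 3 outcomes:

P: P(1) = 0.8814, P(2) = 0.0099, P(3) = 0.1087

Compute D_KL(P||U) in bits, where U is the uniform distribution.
1.0105 bits

U(i) = 1/3 for all i

D_KL(P||U) = Σ P(x) log₂(P(x) / (1/3))
           = Σ P(x) log₂(P(x)) + log₂(3)
           = log₂(3) - H(P)

H(P) = -Σ P(x) log₂(P(x)):
  -P(1)·log₂(P(1)) = -(0.8814)·log₂(0.8814) = 0.16053
  -P(2)·log₂(P(2)) = -(0.0099)·log₂(0.0099) = 0.06592
  -P(3)·log₂(P(3)) = -(0.1087)·log₂(0.1087) = 0.34801
H(P) = 0.16053 + 0.06592 + 0.34801 = 0.57446 bits

log₂(3) = 1.58496 bits

D_KL(P||U) = 1.58496 - 0.57446 = 1.01050 ≈ 1.0105 bits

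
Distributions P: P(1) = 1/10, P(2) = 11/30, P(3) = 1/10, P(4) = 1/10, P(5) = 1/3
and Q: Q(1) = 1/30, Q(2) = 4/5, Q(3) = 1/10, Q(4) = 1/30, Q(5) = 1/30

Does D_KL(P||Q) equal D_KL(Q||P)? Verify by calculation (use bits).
D_KL(P||Q) = 1.0116 bits, D_KL(Q||P) = 0.6840 bits. No — D_KL(P||Q) ≠ D_KL(Q||P) for this pair.

D_KL(P||Q) = Σ P(x) log₂(P(x)/Q(x))

Computing term by term:
  P(1)·log₂(P(1)/Q(1)) = (1/10)·log₂((1/10)/(1/30)) = 0.15850
  P(2)·log₂(P(2)/Q(2)) = (11/30)·log₂((11/30)/(4/5)) = -0.41269
  P(3)·log₂(P(3)/Q(3)) = (1/10)·log₂((1/10)/(1/10)) = 0.00000
  P(4)·log₂(P(4)/Q(4)) = (1/10)·log₂((1/10)/(1/30)) = 0.15850
  P(5)·log₂(P(5)/Q(5)) = (1/3)·log₂((1/3)/(1/30)) = 1.10731

D_KL(P||Q) = 0.15850 - 0.41269 + 0.00000 + 0.15850 + 1.10731 = 1.01162 ≈ 1.0116 bits

D_KL(Q||P) = Σ Q(x) log₂(Q(x)/P(x))

Computing term by term:
  Q(1)·log₂(Q(1)/P(1)) = (1/30)·log₂((1/30)/(1/10)) = -0.05283
  Q(2)·log₂(Q(2)/P(2)) = (4/5)·log₂((4/5)/(11/30)) = 0.90042
  Q(3)·log₂(Q(3)/P(3)) = (1/10)·log₂((1/10)/(1/10)) = 0.00000
  Q(4)·log₂(Q(4)/P(4)) = (1/30)·log₂((1/30)/(1/10)) = -0.05283
  Q(5)·log₂(Q(5)/P(5)) = (1/30)·log₂((1/30)/(1/3)) = -0.11073

D_KL(Q||P) = -0.05283 + 0.90042 + 0.00000 - 0.05283 - 0.11073 = 0.68403 ≈ 0.6840 bits

These are NOT equal (difference: 0.3276 bits). KL divergence is asymmetric: D_KL(P||Q) ≠ D_KL(Q||P) in general.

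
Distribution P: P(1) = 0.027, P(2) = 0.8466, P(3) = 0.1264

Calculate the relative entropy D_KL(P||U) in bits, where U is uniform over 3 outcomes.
0.8637 bits

U(i) = 1/3 for all i

D_KL(P||U) = Σ P(x) log₂(P(x) / (1/3))
           = Σ P(x) log₂(P(x)) + log₂(3)
           = log₂(3) - H(P)

H(P) = -Σ P(x) log₂(P(x)):
  -P(1)·log₂(P(1)) = -(0.027)·log₂(0.027) = 0.14069
  -P(2)·log₂(P(2)) = -(0.8466)·log₂(0.8466) = 0.20339
  -P(3)·log₂(P(3)) = -(0.1264)·log₂(0.1264) = 0.37717
H(P) = 0.14069 + 0.20339 + 0.37717 = 0.72125 bits

log₂(3) = 1.58496 bits

D_KL(P||U) = 1.58496 - 0.72125 = 0.86371 ≈ 0.8637 bits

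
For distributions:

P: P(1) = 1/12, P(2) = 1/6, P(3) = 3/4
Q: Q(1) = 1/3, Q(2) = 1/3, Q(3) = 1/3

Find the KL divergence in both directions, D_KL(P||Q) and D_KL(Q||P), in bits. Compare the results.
D_KL(P||Q) = 0.5441 bits, D_KL(Q||P) = 0.6100 bits. D_KL(Q||P) is larger than D_KL(P||Q) by 0.0659 bits; the two directions differ.

D_KL(P||Q) = Σ P(x) log₂(P(x)/Q(x))

Computing term by term:
  P(1)·log₂(P(1)/Q(1)) = (1/12)·log₂((1/12)/(1/3)) = -0.16667
  P(2)·log₂(P(2)/Q(2)) = (1/6)·log₂((1/6)/(1/3)) = -0.16667
  P(3)·log₂(P(3)/Q(3)) = (3/4)·log₂((3/4)/(1/3)) = 0.87744

D_KL(P||Q) = -0.16667 - 0.16667 + 0.87744 = 0.54410 ≈ 0.5441 bits

D_KL(Q||P) = Σ Q(x) log₂(Q(x)/P(x))

Computing term by term:
  Q(1)·log₂(Q(1)/P(1)) = (1/3)·log₂((1/3)/(1/12)) = 0.66667
  Q(2)·log₂(Q(2)/P(2)) = (1/3)·log₂((1/3)/(1/6)) = 0.33333
  Q(3)·log₂(Q(3)/P(3)) = (1/3)·log₂((1/3)/(3/4)) = -0.38998

D_KL(Q||P) = 0.66667 + 0.33333 - 0.38998 = 0.61002 ≈ 0.6100 bits

These are NOT equal (difference: 0.0659 bits). KL divergence is asymmetric: D_KL(P||Q) ≠ D_KL(Q||P) in general.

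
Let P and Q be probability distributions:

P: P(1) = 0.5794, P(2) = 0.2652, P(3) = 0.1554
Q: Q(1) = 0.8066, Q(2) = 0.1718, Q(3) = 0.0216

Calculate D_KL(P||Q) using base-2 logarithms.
0.3320 bits

D_KL(P||Q) = Σ P(x) log₂(P(x)/Q(x))

Computing term by term:
  P(1)·log₂(P(1)/Q(1)) = 0.5794·log₂(0.5794/0.8066) = -0.27654
  P(2)·log₂(P(2)/Q(2)) = 0.2652·log₂(0.2652/0.1718) = 0.16611
  P(3)·log₂(P(3)/Q(3)) = 0.1554·log₂(0.1554/0.0216) = 0.44241

D_KL(P||Q) = -0.27654 + 0.16611 + 0.44241 = 0.33198 ≈ 0.3320 bits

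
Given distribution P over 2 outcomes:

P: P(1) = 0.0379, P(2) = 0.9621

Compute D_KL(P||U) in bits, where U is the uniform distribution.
0.7674 bits

U(i) = 1/2 for all i

D_KL(P||U) = Σ P(x) log₂(P(x) / (1/2))
           = Σ P(x) log₂(P(x)) + log₂(2)
           = log₂(2) - H(P)

H(P) = -Σ P(x) log₂(P(x)):
  -P(1)·log₂(P(1)) = -(0.0379)·log₂(0.0379) = 0.17895
  -P(2)·log₂(P(2)) = -(0.9621)·log₂(0.9621) = 0.05363
H(P) = 0.17895 + 0.05363 = 0.23258 bits

log₂(2) = 1.00000 bits

D_KL(P||U) = 1.00000 - 0.23258 = 0.76742 ≈ 0.7674 bits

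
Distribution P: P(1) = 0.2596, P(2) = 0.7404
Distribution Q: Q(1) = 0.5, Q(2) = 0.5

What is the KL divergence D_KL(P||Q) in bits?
0.1739 bits

D_KL(P||Q) = Σ P(x) log₂(P(x)/Q(x))

Computing term by term:
  P(1)·log₂(P(1)/Q(1)) = 0.2596·log₂(0.2596/0.5) = -0.24549
  P(2)·log₂(P(2)/Q(2)) = 0.7404·log₂(0.7404/0.5) = 0.41935

D_KL(P||Q) = -0.24549 + 0.41935 = 0.17386 ≈ 0.1739 bits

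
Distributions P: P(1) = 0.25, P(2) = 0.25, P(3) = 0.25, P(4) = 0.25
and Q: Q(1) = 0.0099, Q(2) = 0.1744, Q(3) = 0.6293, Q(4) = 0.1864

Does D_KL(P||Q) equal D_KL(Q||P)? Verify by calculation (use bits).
D_KL(P||Q) = 1.0674 bits, D_KL(Q||P) = 0.6224 bits. No — D_KL(P||Q) ≠ D_KL(Q||P) for this pair.

D_KL(P||Q) = Σ P(x) log₂(P(x)/Q(x))

Computing term by term:
  P(1)·log₂(P(1)/Q(1)) = 0.25·log₂(0.25/0.0099) = 1.16459
  P(2)·log₂(P(2)/Q(2)) = 0.25·log₂(0.25/0.1744) = 0.12988
  P(3)·log₂(P(3)/Q(3)) = 0.25·log₂(0.25/0.6293) = -0.33295
  P(4)·log₂(P(4)/Q(4)) = 0.25·log₂(0.25/0.1864) = 0.10588

D_KL(P||Q) = 1.16459 + 0.12988 - 0.33295 + 0.10588 = 1.06740 ≈ 1.0674 bits

D_KL(Q||P) = Σ Q(x) log₂(Q(x)/P(x))

Computing term by term:
  Q(1)·log₂(Q(1)/P(1)) = 0.0099·log₂(0.0099/0.25) = -0.04612
  Q(2)·log₂(Q(2)/P(2)) = 0.1744·log₂(0.1744/0.25) = -0.09061
  Q(3)·log₂(Q(3)/P(3)) = 0.6293·log₂(0.6293/0.25) = 0.83811
  Q(4)·log₂(Q(4)/P(4)) = 0.1864·log₂(0.1864/0.25) = -0.07895

D_KL(Q||P) = -0.04612 - 0.09061 + 0.83811 - 0.07895 = 0.62243 ≈ 0.6224 bits

These are NOT equal (difference: 0.4450 bits). KL divergence is asymmetric: D_KL(P||Q) ≠ D_KL(Q||P) in general.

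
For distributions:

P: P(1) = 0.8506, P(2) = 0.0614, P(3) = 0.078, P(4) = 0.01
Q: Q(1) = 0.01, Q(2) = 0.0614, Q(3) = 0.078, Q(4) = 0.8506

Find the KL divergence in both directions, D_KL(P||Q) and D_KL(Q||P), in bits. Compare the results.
D_KL(P||Q) = 5.3886 bits, D_KL(Q||P) = 5.3886 bits. The two directions give exactly the same value for this pair.

D_KL(P||Q) = Σ P(x) log₂(P(x)/Q(x))

Computing term by term:
  P(1)·log₂(P(1)/Q(1)) = 0.8506·log₂(0.8506/0.01) = 5.45269
  P(2)·log₂(P(2)/Q(2)) = 0.0614·log₂(0.0614/0.0614) = 0.00000
  P(3)·log₂(P(3)/Q(3)) = 0.078·log₂(0.078/0.078) = 0.00000
  P(4)·log₂(P(4)/Q(4)) = 0.01·log₂(0.01/0.8506) = -0.06410

D_KL(P||Q) = 5.45269 + 0.00000 + 0.00000 - 0.06410 = 5.38859 ≈ 5.3886 bits

D_KL(Q||P) = Σ Q(x) log₂(Q(x)/P(x))

Computing term by term:
  Q(1)·log₂(Q(1)/P(1)) = 0.01·log₂(0.01/0.8506) = -0.06410
  Q(2)·log₂(Q(2)/P(2)) = 0.0614·log₂(0.0614/0.0614) = 0.00000
  Q(3)·log₂(Q(3)/P(3)) = 0.078·log₂(0.078/0.078) = 0.00000
  Q(4)·log₂(Q(4)/P(4)) = 0.8506·log₂(0.8506/0.01) = 5.45269

D_KL(Q||P) = -0.06410 + 0.00000 + 0.00000 + 5.45269 = 5.38859 ≈ 5.3886 bits

These ARE equal here. Q is P with outcomes relabeled (Q(1) = P(4), Q(4) = P(1)) by a relabeling that is its own inverse, so the two sums contain exactly the same terms in a different order. This is a special case — KL divergence is not symmetric in general: D_KL(P||Q) ≠ D_KL(Q||P) for most P, Q.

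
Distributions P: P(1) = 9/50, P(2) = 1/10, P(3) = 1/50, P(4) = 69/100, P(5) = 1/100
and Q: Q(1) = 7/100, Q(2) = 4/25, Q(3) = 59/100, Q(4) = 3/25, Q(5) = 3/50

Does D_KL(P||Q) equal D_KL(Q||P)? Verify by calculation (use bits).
D_KL(P||Q) = 1.7952 bits, D_KL(Q||P) = 2.7461 bits. No — D_KL(P||Q) ≠ D_KL(Q||P) for this pair.

D_KL(P||Q) = Σ P(x) log₂(P(x)/Q(x))

Computing term by term:
  P(1)·log₂(P(1)/Q(1)) = (9/50)·log₂((9/50)/(7/100)) = 0.24526
  P(2)·log₂(P(2)/Q(2)) = (1/10)·log₂((1/10)/(4/25)) = -0.06781
  P(3)·log₂(P(3)/Q(3)) = (1/50)·log₂((1/50)/(59/100)) = -0.09765
  P(4)·log₂(P(4)/Q(4)) = (69/100)·log₂((69/100)/(3/25)) = 1.74126
  P(5)·log₂(P(5)/Q(5)) = (1/100)·log₂((1/100)/(3/50)) = -0.02585

D_KL(P||Q) = 0.24526 - 0.06781 - 0.09765 + 1.74126 - 0.02585 = 1.79521 ≈ 1.7952 bits

D_KL(Q||P) = Σ Q(x) log₂(Q(x)/P(x))

Computing term by term:
  Q(1)·log₂(Q(1)/P(1)) = (7/100)·log₂((7/100)/(9/50)) = -0.09538
  Q(2)·log₂(Q(2)/P(2)) = (4/25)·log₂((4/25)/(1/10)) = 0.10849
  Q(3)·log₂(Q(3)/P(3)) = (59/100)·log₂((59/100)/(1/50)) = 2.88076
  Q(4)·log₂(Q(4)/P(4)) = (3/25)·log₂((3/25)/(69/100)) = -0.30283
  Q(5)·log₂(Q(5)/P(5)) = (3/50)·log₂((3/50)/(1/100)) = 0.15510

D_KL(Q||P) = -0.09538 + 0.10849 + 2.88076 - 0.30283 + 0.15510 = 2.74614 ≈ 2.7461 bits

These are NOT equal (difference: 0.9509 bits). KL divergence is asymmetric: D_KL(P||Q) ≠ D_KL(Q||P) in general.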